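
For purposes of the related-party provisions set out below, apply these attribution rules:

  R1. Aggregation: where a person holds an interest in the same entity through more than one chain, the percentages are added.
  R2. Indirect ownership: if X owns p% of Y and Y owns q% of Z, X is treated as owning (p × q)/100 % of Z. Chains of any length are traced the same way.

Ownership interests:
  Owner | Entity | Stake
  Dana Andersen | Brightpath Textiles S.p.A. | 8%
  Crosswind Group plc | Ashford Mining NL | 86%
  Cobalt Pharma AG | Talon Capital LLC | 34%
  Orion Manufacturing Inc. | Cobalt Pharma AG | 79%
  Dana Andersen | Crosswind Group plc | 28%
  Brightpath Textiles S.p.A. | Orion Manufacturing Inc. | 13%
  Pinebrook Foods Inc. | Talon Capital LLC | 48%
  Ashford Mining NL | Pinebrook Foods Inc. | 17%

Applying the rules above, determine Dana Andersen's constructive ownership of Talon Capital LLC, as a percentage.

2.244272%

Chain via Crosswind Group plc → Ashford Mining NL → Pinebrook Foods Inc. (R2): 28% × 86% × 17% × 48% = 1.964928% of Talon Capital LLC.
Chain via Brightpath Textiles S.p.A. → Orion Manufacturing Inc. → Cobalt Pharma AG (R2): 8% × 13% × 79% × 34% = 0.279344% of Talon Capital LLC.
Aggregating (R1): 1.964928% + 0.279344% = 2.244272%.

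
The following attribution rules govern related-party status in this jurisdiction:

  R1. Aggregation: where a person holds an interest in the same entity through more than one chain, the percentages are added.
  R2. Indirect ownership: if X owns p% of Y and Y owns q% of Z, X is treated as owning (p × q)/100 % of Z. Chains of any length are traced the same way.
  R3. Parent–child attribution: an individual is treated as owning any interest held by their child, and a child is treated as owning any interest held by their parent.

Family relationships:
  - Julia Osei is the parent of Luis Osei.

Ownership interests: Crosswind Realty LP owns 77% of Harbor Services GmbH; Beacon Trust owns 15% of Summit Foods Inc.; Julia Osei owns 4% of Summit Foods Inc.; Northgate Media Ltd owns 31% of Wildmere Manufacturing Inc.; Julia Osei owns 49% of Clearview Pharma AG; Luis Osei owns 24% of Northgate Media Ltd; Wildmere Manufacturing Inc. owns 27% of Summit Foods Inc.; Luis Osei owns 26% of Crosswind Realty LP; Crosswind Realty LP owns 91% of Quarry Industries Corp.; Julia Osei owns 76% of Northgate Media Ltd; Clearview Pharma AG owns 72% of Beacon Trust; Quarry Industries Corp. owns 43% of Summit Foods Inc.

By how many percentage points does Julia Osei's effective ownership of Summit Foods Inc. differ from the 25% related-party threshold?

By parent–child attribution (R3), Julia Osei is treated as also owning Luis Osei's interest in Northgate Media Ltd, giving 76% + 24% = 100%.
By parent–child attribution (R3), Julia Osei is treated as owning Luis Osei's 26% interest in Crosswind Realty LP.
Chain via Clearview Pharma AG → Beacon Trust (R2): 49% × 72% × 15% = 5.292% of Summit Foods Inc.
Chain via Northgate Media Ltd → Wildmere Manufacturing Inc. (R2): 100% × 31% × 27% = 8.37% of Summit Foods Inc.
Direct interest in Summit Foods Inc: 4%.
Chain via Crosswind Realty LP → Quarry Industries Corp. (R2): 26% × 91% × 43% = 10.1738% of Summit Foods Inc.
Aggregating (R1): 5.292% + 8.37% + 4% + 10.1738% = 27.8358%.
27.8358% exceeds the 25% threshold by 2.8358 percentage points.

2.8358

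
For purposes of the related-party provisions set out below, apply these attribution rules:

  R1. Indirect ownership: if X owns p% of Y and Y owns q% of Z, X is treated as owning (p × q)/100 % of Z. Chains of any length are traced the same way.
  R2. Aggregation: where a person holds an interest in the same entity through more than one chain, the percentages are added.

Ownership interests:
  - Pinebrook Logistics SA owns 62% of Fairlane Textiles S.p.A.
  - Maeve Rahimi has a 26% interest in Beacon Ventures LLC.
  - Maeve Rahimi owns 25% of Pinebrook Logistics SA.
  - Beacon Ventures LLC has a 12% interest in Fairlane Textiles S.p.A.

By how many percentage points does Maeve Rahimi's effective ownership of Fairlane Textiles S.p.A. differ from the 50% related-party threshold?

Chain via Beacon Ventures LLC (R1): 26% × 12% = 3.12% of Fairlane Textiles S.p.A.
Chain via Pinebrook Logistics SA (R1): 25% × 62% = 15.5% of Fairlane Textiles S.p.A.
Aggregating (R2): 3.12% + 15.5% = 18.62%.
18.62% falls short of the 50% threshold by 31.38 percentage points.

31.38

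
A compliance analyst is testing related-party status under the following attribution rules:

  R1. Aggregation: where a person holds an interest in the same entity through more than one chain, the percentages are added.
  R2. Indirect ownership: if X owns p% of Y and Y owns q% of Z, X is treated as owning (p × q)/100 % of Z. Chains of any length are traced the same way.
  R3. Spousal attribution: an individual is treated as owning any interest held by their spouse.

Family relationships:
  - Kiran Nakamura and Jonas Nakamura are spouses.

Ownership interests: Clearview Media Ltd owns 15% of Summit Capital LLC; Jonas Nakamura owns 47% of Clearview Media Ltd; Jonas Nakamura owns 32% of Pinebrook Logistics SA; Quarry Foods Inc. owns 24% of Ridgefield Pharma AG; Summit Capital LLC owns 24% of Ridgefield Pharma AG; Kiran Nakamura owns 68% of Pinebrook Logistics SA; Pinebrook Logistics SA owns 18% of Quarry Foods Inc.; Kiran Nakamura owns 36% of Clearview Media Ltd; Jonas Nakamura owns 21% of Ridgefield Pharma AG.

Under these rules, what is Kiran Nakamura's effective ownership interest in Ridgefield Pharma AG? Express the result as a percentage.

By spousal attribution (R3), Kiran Nakamura is treated as also owning Jonas Nakamura's interest in Clearview Media Ltd, giving 36% + 47% = 83%.
By spousal attribution (R3), Kiran Nakamura is treated as also owning Jonas Nakamura's interest in Pinebrook Logistics SA, giving 68% + 32% = 100%.
By spousal attribution (R3), Kiran Nakamura is treated as owning Jonas Nakamura's 21% interest in Ridgefield Pharma AG.
Chain via Clearview Media Ltd → Summit Capital LLC (R2): 83% × 15% × 24% = 2.988% of Ridgefield Pharma AG.
Chain via Pinebrook Logistics SA → Quarry Foods Inc. (R2): 100% × 18% × 24% = 4.32% of Ridgefield Pharma AG.
Direct interest in Ridgefield Pharma AG: 21%.
Aggregating (R1): 2.988% + 4.32% + 21% = 28.308%.

28.308%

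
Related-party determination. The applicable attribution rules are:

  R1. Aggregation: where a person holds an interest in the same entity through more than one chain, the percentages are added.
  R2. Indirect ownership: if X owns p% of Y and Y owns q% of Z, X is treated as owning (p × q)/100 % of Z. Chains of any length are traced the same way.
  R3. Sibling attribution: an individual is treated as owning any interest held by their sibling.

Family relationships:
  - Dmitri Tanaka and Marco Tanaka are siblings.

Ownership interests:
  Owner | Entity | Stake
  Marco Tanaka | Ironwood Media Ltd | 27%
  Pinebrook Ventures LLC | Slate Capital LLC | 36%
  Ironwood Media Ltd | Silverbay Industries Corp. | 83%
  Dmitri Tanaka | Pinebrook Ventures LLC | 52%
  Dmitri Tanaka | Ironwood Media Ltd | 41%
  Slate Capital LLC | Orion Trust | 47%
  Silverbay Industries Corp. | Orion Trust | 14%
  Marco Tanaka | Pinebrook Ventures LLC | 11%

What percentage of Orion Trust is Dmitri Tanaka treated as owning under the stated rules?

18.5612%

By sibling attribution (R3), Dmitri Tanaka is treated as also owning Marco Tanaka's interest in Pinebrook Ventures LLC, giving 52% + 11% = 63%.
By sibling attribution (R3), Dmitri Tanaka is treated as also owning Marco Tanaka's interest in Ironwood Media Ltd, giving 41% + 27% = 68%.
Chain via Pinebrook Ventures LLC → Slate Capital LLC (R2): 63% × 36% × 47% = 10.6596% of Orion Trust.
Chain via Ironwood Media Ltd → Silverbay Industries Corp. (R2): 68% × 83% × 14% = 7.9016% of Orion Trust.
Aggregating (R1): 10.6596% + 7.9016% = 18.5612%.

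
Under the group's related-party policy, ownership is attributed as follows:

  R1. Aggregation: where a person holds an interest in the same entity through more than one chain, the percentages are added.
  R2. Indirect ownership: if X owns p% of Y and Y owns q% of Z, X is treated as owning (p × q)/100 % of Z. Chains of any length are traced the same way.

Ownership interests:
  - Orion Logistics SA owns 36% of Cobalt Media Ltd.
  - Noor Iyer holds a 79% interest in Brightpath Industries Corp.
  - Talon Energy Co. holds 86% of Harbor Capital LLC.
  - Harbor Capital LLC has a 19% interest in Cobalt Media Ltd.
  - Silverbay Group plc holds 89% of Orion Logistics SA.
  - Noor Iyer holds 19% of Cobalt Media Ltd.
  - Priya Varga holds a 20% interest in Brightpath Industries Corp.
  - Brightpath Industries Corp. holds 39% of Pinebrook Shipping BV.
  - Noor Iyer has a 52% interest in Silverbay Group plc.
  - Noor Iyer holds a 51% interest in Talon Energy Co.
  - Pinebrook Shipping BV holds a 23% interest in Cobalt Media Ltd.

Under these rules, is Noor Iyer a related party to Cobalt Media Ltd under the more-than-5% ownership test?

Yes

Chain via Talon Energy Co. → Harbor Capital LLC (R2): 51% × 86% × 19% = 8.3334% of Cobalt Media Ltd.
Chain via Silverbay Group plc → Orion Logistics SA (R2): 52% × 89% × 36% = 16.6608% of Cobalt Media Ltd.
Chain via Brightpath Industries Corp. → Pinebrook Shipping BV (R2): 79% × 39% × 23% = 7.0863% of Cobalt Media Ltd.
Direct interest in Cobalt Media Ltd: 19%.
Aggregating (R1): 8.3334% + 16.6608% + 7.0863% + 19% = 51.0805%.
51.0805% exceeds the 5% threshold, so Noor is a related party to Cobalt Media Ltd.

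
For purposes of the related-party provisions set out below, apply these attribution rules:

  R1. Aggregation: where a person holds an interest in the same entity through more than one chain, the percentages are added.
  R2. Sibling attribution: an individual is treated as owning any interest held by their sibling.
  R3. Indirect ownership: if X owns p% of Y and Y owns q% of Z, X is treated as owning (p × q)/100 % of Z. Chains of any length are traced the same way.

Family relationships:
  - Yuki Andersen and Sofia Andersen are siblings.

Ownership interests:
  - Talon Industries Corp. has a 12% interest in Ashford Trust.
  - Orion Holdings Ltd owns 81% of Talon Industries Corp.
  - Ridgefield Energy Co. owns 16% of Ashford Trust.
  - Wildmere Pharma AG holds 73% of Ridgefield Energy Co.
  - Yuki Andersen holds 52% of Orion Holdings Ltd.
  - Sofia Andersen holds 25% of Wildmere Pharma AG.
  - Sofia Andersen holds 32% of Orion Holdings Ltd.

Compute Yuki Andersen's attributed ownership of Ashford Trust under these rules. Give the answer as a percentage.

11.0848%

By sibling attribution (R2), Yuki Andersen is treated as also owning Sofia Andersen's interest in Orion Holdings Ltd, giving 52% + 32% = 84%.
By sibling attribution (R2), Yuki Andersen is treated as owning Sofia Andersen's 25% interest in Wildmere Pharma AG.
Chain via Orion Holdings Ltd → Talon Industries Corp. (R3): 84% × 81% × 12% = 8.1648% of Ashford Trust.
Chain via Wildmere Pharma AG → Ridgefield Energy Co. (R3): 25% × 73% × 16% = 2.92% of Ashford Trust.
Aggregating (R1): 8.1648% + 2.92% = 11.0848%.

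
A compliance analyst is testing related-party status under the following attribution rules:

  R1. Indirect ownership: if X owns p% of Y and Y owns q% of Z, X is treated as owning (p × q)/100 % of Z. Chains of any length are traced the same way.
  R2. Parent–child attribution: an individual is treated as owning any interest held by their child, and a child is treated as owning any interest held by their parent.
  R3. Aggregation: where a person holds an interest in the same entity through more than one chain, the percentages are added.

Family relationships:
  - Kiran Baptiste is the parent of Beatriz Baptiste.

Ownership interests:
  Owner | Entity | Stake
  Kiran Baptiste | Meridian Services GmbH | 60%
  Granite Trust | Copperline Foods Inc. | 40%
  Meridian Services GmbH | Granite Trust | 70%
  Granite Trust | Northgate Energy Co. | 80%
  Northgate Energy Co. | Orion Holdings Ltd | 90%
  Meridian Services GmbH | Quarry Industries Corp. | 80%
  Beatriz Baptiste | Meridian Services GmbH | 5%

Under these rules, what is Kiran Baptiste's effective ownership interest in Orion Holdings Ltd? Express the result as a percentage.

32.76%

By parent–child attribution (R2), Kiran Baptiste is treated as also owning Beatriz Baptiste's interest in Meridian Services GmbH, giving 60% + 5% = 65%.
Chain via Meridian Services GmbH → Granite Trust → Northgate Energy Co. (R1): 65% × 70% × 80% × 90% = 32.76% of Orion Holdings Ltd.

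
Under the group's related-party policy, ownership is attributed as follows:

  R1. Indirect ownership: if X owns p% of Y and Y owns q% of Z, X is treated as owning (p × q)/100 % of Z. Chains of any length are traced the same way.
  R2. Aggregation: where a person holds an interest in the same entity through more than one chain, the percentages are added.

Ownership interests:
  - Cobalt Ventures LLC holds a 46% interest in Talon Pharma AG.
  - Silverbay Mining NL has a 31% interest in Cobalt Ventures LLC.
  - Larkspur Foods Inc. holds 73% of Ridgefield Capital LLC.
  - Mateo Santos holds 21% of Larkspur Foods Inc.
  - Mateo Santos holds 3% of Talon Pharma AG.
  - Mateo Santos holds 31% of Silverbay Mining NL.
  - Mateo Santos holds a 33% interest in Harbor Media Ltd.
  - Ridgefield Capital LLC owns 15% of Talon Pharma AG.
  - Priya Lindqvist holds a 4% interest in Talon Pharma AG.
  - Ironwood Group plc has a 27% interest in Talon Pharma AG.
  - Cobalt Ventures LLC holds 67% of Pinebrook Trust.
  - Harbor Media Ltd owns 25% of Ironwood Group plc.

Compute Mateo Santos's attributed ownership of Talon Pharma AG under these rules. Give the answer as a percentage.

11.9476%

Chain via Silverbay Mining NL → Cobalt Ventures LLC (R1): 31% × 31% × 46% = 4.4206% of Talon Pharma AG.
Chain via Larkspur Foods Inc. → Ridgefield Capital LLC (R1): 21% × 73% × 15% = 2.2995% of Talon Pharma AG.
Chain via Harbor Media Ltd → Ironwood Group plc (R1): 33% × 25% × 27% = 2.2275% of Talon Pharma AG.
Direct interest in Talon Pharma AG: 3%.
Aggregating (R2): 4.4206% + 2.2995% + 2.2275% + 3% = 11.9476%.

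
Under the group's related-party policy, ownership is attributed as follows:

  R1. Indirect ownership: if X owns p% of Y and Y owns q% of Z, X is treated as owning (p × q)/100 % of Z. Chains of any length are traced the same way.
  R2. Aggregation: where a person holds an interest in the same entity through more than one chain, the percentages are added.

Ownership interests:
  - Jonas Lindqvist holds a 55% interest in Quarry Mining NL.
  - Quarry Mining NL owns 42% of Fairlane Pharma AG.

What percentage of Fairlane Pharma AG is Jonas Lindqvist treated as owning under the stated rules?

23.1%

Chain via Quarry Mining NL (R1): 55% × 42% = 23.1% of Fairlane Pharma AG.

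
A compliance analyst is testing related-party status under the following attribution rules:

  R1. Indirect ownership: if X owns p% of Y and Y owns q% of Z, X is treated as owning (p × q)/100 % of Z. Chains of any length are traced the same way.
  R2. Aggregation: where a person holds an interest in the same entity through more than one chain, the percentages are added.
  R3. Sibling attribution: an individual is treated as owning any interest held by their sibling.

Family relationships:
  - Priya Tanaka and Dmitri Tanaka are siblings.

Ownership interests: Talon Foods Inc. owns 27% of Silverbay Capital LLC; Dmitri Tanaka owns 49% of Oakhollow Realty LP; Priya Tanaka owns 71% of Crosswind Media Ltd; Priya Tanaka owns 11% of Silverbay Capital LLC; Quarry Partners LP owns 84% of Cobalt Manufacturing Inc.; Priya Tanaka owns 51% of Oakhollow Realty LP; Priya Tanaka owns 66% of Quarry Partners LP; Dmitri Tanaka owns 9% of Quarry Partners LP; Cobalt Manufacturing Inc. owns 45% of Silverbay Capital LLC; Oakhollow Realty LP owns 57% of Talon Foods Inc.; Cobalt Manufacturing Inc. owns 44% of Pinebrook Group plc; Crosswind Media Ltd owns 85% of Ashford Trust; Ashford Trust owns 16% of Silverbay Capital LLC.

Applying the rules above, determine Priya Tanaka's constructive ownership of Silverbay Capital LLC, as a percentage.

64.396%

By sibling attribution (R3), Priya Tanaka is treated as also owning Dmitri Tanaka's interest in Quarry Partners LP, giving 66% + 9% = 75%.
By sibling attribution (R3), Priya Tanaka is treated as also owning Dmitri Tanaka's interest in Oakhollow Realty LP, giving 51% + 49% = 100%.
Chain via Quarry Partners LP → Cobalt Manufacturing Inc. (R1): 75% × 84% × 45% = 28.35% of Silverbay Capital LLC.
Chain via Crosswind Media Ltd → Ashford Trust (R1): 71% × 85% × 16% = 9.656% of Silverbay Capital LLC.
Chain via Oakhollow Realty LP → Talon Foods Inc. (R1): 100% × 57% × 27% = 15.39% of Silverbay Capital LLC.
Direct interest in Silverbay Capital LLC: 11%.
Aggregating (R2): 28.35% + 9.656% + 15.39% + 11% = 64.396%.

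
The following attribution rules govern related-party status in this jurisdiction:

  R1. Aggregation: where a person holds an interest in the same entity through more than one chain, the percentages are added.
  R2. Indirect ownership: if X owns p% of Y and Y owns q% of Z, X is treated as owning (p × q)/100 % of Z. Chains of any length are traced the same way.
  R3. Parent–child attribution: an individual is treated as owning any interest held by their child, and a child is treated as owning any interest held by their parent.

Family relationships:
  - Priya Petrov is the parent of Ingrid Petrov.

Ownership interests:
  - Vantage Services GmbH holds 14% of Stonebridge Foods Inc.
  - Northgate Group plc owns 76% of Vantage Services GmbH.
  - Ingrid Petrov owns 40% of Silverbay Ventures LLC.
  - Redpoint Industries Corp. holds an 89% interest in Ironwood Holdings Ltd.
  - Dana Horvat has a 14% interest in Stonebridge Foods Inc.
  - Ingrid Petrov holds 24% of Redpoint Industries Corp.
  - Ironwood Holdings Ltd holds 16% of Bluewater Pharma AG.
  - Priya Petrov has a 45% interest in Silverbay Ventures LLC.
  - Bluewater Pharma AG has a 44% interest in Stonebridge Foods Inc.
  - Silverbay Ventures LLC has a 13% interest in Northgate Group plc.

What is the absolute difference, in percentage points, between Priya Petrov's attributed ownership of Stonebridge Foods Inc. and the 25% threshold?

22.320536

By parent–child attribution (R3), Priya Petrov is treated as also owning Ingrid Petrov's interest in Silverbay Ventures LLC, giving 45% + 40% = 85%.
By parent–child attribution (R3), Priya Petrov is treated as owning Ingrid Petrov's 24% interest in Redpoint Industries Corp.
Chain via Silverbay Ventures LLC → Northgate Group plc → Vantage Services GmbH (R2): 85% × 13% × 76% × 14% = 1.17572% of Stonebridge Foods Inc.
Chain via Redpoint Industries Corp. → Ironwood Holdings Ltd → Bluewater Pharma AG (R2): 24% × 89% × 16% × 44% = 1.503744% of Stonebridge Foods Inc.
Aggregating (R1): 1.17572% + 1.503744% = 2.679464%.
2.679464% falls short of the 25% threshold by 22.320536 percentage points.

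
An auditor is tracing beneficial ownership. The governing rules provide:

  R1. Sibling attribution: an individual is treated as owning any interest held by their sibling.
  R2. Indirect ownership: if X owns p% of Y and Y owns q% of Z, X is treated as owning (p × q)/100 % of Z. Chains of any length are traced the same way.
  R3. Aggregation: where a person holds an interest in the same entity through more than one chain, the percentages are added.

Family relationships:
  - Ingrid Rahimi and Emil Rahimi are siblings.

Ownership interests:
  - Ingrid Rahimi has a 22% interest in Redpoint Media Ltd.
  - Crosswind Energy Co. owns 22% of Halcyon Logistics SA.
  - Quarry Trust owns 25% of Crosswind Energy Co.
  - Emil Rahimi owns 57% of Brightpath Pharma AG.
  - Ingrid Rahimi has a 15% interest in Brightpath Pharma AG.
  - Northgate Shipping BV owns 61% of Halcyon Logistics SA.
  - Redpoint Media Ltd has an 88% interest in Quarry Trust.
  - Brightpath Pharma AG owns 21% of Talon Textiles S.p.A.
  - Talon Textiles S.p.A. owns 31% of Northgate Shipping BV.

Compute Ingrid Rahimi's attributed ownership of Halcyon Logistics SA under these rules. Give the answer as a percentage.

By sibling attribution (R1), Ingrid Rahimi is treated as also owning Emil Rahimi's interest in Brightpath Pharma AG, giving 15% + 57% = 72%.
Chain via Redpoint Media Ltd → Quarry Trust → Crosswind Energy Co. (R2): 22% × 88% × 25% × 22% = 1.0648% of Halcyon Logistics SA.
Chain via Brightpath Pharma AG → Talon Textiles S.p.A. → Northgate Shipping BV (R2): 72% × 21% × 31% × 61% = 2.859192% of Halcyon Logistics SA.
Aggregating (R3): 1.0648% + 2.859192% = 3.923992%.

3.923992%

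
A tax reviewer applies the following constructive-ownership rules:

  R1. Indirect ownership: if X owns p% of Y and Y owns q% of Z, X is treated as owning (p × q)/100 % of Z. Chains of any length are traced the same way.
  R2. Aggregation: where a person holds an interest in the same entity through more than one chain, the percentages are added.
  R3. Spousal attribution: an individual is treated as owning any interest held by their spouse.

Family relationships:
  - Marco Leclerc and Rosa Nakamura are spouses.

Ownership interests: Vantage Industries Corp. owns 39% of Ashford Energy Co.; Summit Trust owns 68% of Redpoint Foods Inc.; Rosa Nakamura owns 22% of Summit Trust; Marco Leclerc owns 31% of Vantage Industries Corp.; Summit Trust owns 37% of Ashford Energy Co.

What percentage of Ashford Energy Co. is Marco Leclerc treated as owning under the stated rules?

20.23%

By spousal attribution (R3), Marco Leclerc is treated as owning Rosa Nakamura's 22% interest in Summit Trust.
Chain via Vantage Industries Corp. (R1): 31% × 39% = 12.09% of Ashford Energy Co.
Chain via Summit Trust (R1): 22% × 37% = 8.14% of Ashford Energy Co.
Aggregating (R2): 12.09% + 8.14% = 20.23%.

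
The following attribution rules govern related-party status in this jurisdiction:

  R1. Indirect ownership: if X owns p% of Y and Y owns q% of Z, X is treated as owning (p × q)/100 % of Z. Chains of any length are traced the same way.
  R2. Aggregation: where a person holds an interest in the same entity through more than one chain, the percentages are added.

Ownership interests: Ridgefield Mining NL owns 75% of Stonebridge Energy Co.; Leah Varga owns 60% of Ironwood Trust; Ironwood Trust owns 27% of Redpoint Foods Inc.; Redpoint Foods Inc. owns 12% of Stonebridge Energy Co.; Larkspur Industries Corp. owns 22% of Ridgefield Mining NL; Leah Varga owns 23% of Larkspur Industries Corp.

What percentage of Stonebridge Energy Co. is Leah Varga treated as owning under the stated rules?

5.739%

Chain via Ironwood Trust → Redpoint Foods Inc. (R1): 60% × 27% × 12% = 1.944% of Stonebridge Energy Co.
Chain via Larkspur Industries Corp. → Ridgefield Mining NL (R1): 23% × 22% × 75% = 3.795% of Stonebridge Energy Co.
Aggregating (R2): 1.944% + 3.795% = 5.739%.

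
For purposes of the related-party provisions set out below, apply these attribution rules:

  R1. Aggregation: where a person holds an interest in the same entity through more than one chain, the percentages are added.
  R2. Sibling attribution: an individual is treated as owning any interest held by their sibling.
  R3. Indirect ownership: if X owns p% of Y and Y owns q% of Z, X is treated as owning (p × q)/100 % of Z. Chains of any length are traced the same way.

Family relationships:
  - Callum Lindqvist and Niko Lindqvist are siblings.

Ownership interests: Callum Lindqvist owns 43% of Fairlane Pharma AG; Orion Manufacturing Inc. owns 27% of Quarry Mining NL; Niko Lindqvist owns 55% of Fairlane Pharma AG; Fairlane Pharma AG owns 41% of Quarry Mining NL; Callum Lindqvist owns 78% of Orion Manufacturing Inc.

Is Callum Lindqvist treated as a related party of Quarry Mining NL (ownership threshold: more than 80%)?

By sibling attribution (R2), Callum Lindqvist is treated as also owning Niko Lindqvist's interest in Fairlane Pharma AG, giving 43% + 55% = 98%.
Chain via Orion Manufacturing Inc. (R3): 78% × 27% = 21.06% of Quarry Mining NL.
Chain via Fairlane Pharma AG (R3): 98% × 41% = 40.18% of Quarry Mining NL.
Aggregating (R1): 21.06% + 40.18% = 61.24%.
61.24% does not exceed the 80% threshold, so Callum is not a related party to Quarry Mining NL.

No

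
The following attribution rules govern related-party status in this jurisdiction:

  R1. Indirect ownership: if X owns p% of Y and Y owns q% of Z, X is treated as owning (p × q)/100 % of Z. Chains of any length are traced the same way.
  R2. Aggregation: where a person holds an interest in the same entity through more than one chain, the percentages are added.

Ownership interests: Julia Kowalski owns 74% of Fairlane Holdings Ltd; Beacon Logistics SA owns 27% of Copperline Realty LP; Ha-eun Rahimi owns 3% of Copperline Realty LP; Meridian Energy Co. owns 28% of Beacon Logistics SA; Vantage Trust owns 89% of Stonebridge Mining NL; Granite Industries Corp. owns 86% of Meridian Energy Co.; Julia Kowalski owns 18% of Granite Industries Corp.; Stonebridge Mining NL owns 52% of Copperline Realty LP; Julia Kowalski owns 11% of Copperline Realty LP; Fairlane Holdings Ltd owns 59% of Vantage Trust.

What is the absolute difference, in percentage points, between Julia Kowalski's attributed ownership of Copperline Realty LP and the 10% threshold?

Chain via Granite Industries Corp. → Meridian Energy Co. → Beacon Logistics SA (R1): 18% × 86% × 28% × 27% = 1.170288% of Copperline Realty LP.
Chain via Fairlane Holdings Ltd → Vantage Trust → Stonebridge Mining NL (R1): 74% × 59% × 89% × 52% = 20.205848% of Copperline Realty LP.
Direct interest in Copperline Realty LP: 11%.
Aggregating (R2): 1.170288% + 20.205848% + 11% = 32.376136%.
32.376136% exceeds the 10% threshold by 22.376136 percentage points.

22.376136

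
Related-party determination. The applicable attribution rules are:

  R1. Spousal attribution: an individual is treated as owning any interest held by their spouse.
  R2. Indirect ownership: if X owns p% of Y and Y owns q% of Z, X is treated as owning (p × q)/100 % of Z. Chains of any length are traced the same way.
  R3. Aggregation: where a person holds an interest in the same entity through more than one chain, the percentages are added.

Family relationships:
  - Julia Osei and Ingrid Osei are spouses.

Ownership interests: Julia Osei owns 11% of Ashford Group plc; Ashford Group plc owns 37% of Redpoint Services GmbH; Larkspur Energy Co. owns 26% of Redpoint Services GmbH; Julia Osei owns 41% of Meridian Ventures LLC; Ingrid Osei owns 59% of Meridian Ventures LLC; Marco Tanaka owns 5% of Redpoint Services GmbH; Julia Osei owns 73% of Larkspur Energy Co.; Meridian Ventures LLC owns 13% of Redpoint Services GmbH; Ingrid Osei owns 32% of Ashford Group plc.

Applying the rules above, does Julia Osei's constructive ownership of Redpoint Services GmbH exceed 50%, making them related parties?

No

By spousal attribution (R1), Julia Osei is treated as also owning Ingrid Osei's interest in Meridian Ventures LLC, giving 41% + 59% = 100%.
By spousal attribution (R1), Julia Osei is treated as also owning Ingrid Osei's interest in Ashford Group plc, giving 11% + 32% = 43%.
Chain via Meridian Ventures LLC (R2): 100% × 13% = 13% of Redpoint Services GmbH.
Chain via Ashford Group plc (R2): 43% × 37% = 15.91% of Redpoint Services GmbH.
Chain via Larkspur Energy Co. (R2): 73% × 26% = 18.98% of Redpoint Services GmbH.
Aggregating (R3): 13% + 15.91% + 18.98% = 47.89%.
47.89% does not exceed the 50% threshold, so Julia is not a related party to Redpoint Services GmbH.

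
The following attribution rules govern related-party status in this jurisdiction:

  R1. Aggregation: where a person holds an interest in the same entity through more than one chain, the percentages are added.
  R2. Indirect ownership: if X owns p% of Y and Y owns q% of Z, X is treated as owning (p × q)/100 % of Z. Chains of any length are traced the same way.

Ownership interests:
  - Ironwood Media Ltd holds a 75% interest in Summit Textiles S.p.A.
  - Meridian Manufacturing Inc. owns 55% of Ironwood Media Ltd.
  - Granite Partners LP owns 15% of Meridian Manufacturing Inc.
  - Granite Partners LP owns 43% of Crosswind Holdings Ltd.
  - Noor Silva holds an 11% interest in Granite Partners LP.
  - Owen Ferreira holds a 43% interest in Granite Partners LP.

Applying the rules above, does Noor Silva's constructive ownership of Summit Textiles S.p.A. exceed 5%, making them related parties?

No

Chain via Granite Partners LP → Meridian Manufacturing Inc. → Ironwood Media Ltd (R2): 11% × 15% × 55% × 75% = 0.680625% of Summit Textiles S.p.A.
0.680625% does not exceed the 5% threshold, so Noor is not a related party to Summit Textiles S.p.A.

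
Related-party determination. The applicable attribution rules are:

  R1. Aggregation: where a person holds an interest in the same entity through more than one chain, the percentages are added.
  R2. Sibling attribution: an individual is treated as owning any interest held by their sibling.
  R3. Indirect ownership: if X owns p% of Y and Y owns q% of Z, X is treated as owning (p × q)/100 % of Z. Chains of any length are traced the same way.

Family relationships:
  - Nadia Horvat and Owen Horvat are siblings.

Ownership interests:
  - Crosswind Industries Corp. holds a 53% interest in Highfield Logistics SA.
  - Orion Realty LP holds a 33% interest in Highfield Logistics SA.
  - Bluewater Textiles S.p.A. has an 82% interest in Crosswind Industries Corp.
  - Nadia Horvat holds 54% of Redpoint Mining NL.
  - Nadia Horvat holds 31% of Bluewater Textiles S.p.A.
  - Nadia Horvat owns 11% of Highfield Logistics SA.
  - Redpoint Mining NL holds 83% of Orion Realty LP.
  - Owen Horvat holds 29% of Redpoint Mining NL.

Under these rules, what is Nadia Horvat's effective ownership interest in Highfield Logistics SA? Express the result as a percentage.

By sibling attribution (R2), Nadia Horvat is treated as also owning Owen Horvat's interest in Redpoint Mining NL, giving 54% + 29% = 83%.
Chain via Redpoint Mining NL → Orion Realty LP (R3): 83% × 83% × 33% = 22.7337% of Highfield Logistics SA.
Chain via Bluewater Textiles S.p.A. → Crosswind Industries Corp. (R3): 31% × 82% × 53% = 13.4726% of Highfield Logistics SA.
Direct interest in Highfield Logistics SA: 11%.
Aggregating (R1): 22.7337% + 13.4726% + 11% = 47.2063%.

47.2063%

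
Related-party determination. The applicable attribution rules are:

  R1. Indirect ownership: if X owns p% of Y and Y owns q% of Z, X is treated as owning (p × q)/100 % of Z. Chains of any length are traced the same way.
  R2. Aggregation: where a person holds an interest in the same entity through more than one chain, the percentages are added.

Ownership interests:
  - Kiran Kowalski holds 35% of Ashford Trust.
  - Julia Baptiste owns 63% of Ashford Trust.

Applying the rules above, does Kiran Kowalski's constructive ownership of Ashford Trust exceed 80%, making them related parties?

Direct interest in Ashford Trust: 35%.
35% does not exceed the 80% threshold, so Kiran is not a related party to Ashford Trust.

No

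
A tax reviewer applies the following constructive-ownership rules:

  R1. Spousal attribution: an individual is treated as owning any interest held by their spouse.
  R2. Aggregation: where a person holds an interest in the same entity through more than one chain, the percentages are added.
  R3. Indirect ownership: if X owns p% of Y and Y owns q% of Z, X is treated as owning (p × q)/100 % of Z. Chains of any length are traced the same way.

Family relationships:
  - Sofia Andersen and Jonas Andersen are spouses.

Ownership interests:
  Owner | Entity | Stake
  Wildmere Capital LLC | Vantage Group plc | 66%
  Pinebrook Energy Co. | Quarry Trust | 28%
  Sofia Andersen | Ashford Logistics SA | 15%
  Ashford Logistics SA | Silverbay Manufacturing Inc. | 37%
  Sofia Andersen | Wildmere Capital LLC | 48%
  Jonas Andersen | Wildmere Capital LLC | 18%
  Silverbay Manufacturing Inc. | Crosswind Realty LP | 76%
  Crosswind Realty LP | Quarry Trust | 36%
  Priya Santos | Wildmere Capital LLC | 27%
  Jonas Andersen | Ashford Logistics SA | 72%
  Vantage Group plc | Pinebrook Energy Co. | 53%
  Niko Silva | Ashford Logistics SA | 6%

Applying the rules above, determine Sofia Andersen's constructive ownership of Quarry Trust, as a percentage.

By spousal attribution (R1), Sofia Andersen is treated as also owning Jonas Andersen's interest in Wildmere Capital LLC, giving 48% + 18% = 66%.
By spousal attribution (R1), Sofia Andersen is treated as also owning Jonas Andersen's interest in Ashford Logistics SA, giving 15% + 72% = 87%.
Chain via Wildmere Capital LLC → Vantage Group plc → Pinebrook Energy Co. (R3): 66% × 66% × 53% × 28% = 6.464304% of Quarry Trust.
Chain via Ashford Logistics SA → Silverbay Manufacturing Inc. → Crosswind Realty LP (R3): 87% × 37% × 76% × 36% = 8.807184% of Quarry Trust.
Aggregating (R2): 6.464304% + 8.807184% = 15.271488%.

15.271488%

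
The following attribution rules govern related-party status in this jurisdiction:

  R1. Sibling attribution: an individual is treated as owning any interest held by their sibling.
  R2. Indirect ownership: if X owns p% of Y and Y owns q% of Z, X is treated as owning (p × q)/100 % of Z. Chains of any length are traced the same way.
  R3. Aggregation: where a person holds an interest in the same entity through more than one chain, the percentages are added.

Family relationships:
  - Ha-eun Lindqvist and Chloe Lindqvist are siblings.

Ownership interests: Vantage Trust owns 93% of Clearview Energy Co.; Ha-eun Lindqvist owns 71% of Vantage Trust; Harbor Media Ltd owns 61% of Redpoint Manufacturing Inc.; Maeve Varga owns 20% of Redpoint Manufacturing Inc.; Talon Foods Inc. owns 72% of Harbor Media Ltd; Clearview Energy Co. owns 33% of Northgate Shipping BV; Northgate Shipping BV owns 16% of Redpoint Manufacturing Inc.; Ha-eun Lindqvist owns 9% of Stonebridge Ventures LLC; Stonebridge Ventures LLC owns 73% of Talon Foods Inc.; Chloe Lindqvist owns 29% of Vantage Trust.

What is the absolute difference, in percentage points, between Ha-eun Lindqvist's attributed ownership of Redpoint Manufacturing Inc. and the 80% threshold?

By sibling attribution (R1), Ha-eun Lindqvist is treated as also owning Chloe Lindqvist's interest in Vantage Trust, giving 71% + 29% = 100%.
Chain via Vantage Trust → Clearview Energy Co. → Northgate Shipping BV (R2): 100% × 93% × 33% × 16% = 4.9104% of Redpoint Manufacturing Inc.
Chain via Stonebridge Ventures LLC → Talon Foods Inc. → Harbor Media Ltd (R2): 9% × 73% × 72% × 61% = 2.885544% of Redpoint Manufacturing Inc.
Aggregating (R3): 4.9104% + 2.885544% = 7.795944%.
7.795944% falls short of the 80% threshold by 72.204056 percentage points.

72.204056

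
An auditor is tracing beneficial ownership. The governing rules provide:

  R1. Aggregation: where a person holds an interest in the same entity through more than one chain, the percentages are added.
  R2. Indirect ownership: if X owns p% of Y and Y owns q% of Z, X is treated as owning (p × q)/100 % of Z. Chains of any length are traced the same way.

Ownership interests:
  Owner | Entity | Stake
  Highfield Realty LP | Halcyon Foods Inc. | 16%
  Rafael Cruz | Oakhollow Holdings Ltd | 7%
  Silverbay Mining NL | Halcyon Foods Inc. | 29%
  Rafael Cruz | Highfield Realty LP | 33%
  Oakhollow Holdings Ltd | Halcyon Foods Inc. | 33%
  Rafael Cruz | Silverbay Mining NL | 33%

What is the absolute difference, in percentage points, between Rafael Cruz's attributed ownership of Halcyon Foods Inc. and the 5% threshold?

12.16

Chain via Silverbay Mining NL (R2): 33% × 29% = 9.57% of Halcyon Foods Inc.
Chain via Oakhollow Holdings Ltd (R2): 7% × 33% = 2.31% of Halcyon Foods Inc.
Chain via Highfield Realty LP (R2): 33% × 16% = 5.28% of Halcyon Foods Inc.
Aggregating (R1): 9.57% + 2.31% + 5.28% = 17.16%.
17.16% exceeds the 5% threshold by 12.16 percentage points.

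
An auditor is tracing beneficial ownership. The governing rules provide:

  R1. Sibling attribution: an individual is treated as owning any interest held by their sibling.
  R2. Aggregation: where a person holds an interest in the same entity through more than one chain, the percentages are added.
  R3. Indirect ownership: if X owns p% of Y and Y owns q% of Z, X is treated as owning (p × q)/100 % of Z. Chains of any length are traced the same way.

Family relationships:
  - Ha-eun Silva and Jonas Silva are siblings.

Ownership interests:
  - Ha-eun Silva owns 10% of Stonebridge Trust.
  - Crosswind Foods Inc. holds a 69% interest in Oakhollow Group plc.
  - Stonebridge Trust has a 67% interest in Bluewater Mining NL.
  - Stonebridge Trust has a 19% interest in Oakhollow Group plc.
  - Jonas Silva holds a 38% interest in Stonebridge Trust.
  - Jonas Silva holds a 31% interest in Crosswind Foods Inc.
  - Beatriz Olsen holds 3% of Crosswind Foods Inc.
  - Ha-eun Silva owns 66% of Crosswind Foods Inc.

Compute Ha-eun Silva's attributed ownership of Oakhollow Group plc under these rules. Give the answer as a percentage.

By sibling attribution (R1), Ha-eun Silva is treated as also owning Jonas Silva's interest in Crosswind Foods Inc, giving 66% + 31% = 97%.
By sibling attribution (R1), Ha-eun Silva is treated as also owning Jonas Silva's interest in Stonebridge Trust, giving 10% + 38% = 48%.
Chain via Crosswind Foods Inc. (R3): 97% × 69% = 66.93% of Oakhollow Group plc.
Chain via Stonebridge Trust (R3): 48% × 19% = 9.12% of Oakhollow Group plc.
Aggregating (R2): 66.93% + 9.12% = 76.05%.

76.05%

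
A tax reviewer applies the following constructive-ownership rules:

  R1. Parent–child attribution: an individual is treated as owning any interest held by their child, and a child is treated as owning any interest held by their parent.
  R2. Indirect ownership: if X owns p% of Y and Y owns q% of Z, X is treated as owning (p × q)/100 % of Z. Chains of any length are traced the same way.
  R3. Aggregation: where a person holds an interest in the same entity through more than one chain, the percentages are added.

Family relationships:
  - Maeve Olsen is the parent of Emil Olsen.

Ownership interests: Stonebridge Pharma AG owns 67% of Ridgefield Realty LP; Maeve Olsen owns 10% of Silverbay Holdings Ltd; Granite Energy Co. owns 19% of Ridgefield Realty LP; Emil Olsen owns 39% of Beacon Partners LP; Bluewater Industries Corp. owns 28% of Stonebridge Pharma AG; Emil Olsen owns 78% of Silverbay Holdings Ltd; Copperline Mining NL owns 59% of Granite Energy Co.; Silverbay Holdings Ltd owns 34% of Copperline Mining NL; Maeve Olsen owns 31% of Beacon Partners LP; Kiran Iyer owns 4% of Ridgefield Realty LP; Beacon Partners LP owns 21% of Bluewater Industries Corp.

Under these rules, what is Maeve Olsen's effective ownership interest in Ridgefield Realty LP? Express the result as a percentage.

By parent–child attribution (R1), Maeve Olsen is treated as also owning Emil Olsen's interest in Silverbay Holdings Ltd, giving 10% + 78% = 88%.
By parent–child attribution (R1), Maeve Olsen is treated as also owning Emil Olsen's interest in Beacon Partners LP, giving 31% + 39% = 70%.
Chain via Silverbay Holdings Ltd → Copperline Mining NL → Granite Energy Co. (R2): 88% × 34% × 59% × 19% = 3.354032% of Ridgefield Realty LP.
Chain via Beacon Partners LP → Bluewater Industries Corp. → Stonebridge Pharma AG (R2): 70% × 21% × 28% × 67% = 2.75772% of Ridgefield Realty LP.
Aggregating (R3): 3.354032% + 2.75772% = 6.111752%.

6.111752%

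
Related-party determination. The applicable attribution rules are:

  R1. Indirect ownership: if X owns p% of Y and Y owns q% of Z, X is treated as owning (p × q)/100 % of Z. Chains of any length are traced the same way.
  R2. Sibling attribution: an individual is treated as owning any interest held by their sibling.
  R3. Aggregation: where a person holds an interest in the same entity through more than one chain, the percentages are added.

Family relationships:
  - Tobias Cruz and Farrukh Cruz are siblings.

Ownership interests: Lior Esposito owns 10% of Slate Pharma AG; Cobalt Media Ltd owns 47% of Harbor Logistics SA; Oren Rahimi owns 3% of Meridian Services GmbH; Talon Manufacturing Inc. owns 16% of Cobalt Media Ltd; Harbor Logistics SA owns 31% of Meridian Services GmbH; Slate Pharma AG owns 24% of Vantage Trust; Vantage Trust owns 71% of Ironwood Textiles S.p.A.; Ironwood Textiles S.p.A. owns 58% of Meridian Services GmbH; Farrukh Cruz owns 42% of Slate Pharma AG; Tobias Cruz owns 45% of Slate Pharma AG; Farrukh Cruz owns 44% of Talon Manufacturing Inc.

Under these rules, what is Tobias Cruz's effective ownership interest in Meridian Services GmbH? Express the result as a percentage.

By sibling attribution (R2), Tobias Cruz is treated as also owning Farrukh Cruz's interest in Slate Pharma AG, giving 45% + 42% = 87%.
By sibling attribution (R2), Tobias Cruz is treated as owning Farrukh Cruz's 44% interest in Talon Manufacturing Inc.
Chain via Slate Pharma AG → Vantage Trust → Ironwood Textiles S.p.A. (R1): 87% × 24% × 71% × 58% = 8.598384% of Meridian Services GmbH.
Chain via Talon Manufacturing Inc. → Cobalt Media Ltd → Harbor Logistics SA (R1): 44% × 16% × 47% × 31% = 1.025728% of Meridian Services GmbH.
Aggregating (R3): 8.598384% + 1.025728% = 9.624112%.

9.624112%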